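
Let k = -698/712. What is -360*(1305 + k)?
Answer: -41780790/89 ≈ -4.6945e+5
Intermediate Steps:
k = -349/356 (k = -698*1/712 = -349/356 ≈ -0.98034)
-360*(1305 + k) = -360*(1305 - 349/356) = -360*464231/356 = -41780790/89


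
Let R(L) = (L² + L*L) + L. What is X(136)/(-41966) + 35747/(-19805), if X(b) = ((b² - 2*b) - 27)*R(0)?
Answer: -35747/19805 ≈ -1.8049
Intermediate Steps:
R(L) = L + 2*L² (R(L) = (L² + L²) + L = 2*L² + L = L + 2*L²)
X(b) = 0 (X(b) = ((b² - 2*b) - 27)*(0*(1 + 2*0)) = (-27 + b² - 2*b)*(0*(1 + 0)) = (-27 + b² - 2*b)*(0*1) = (-27 + b² - 2*b)*0 = 0)
X(136)/(-41966) + 35747/(-19805) = 0/(-41966) + 35747/(-19805) = 0*(-1/41966) + 35747*(-1/19805) = 0 - 35747/19805 = -35747/19805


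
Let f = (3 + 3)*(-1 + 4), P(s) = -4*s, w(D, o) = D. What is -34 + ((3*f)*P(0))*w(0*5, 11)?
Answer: -34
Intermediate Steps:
f = 18 (f = 6*3 = 18)
-34 + ((3*f)*P(0))*w(0*5, 11) = -34 + ((3*18)*(-4*0))*(0*5) = -34 + (54*0)*0 = -34 + 0*0 = -34 + 0 = -34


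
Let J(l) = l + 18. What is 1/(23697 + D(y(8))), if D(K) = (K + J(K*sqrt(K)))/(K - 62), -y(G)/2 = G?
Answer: 18021549/427056185074 - 312*I/213528092537 ≈ 4.22e-5 - 1.4612e-9*I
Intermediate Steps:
J(l) = 18 + l
y(G) = -2*G
D(K) = (18 + K + K**(3/2))/(-62 + K) (D(K) = (K + (18 + K*sqrt(K)))/(K - 62) = (K + (18 + K**(3/2)))/(-62 + K) = (18 + K + K**(3/2))/(-62 + K))
1/(23697 + D(y(8))) = 1/(23697 + (18 - 2*8 + (-2*8)**(3/2))/(-62 - 2*8)) = 1/(23697 + (18 - 16 + (-16)**(3/2))/(-62 - 16)) = 1/(23697 + (18 - 16 - 64*I)/(-78)) = 1/(23697 - (2 - 64*I)/78) = 1/(23697 + (-1/39 + 32*I/39)) = 1/(924182/39 + 32*I/39) = 1521*(924182/39 - 32*I/39)/854112370148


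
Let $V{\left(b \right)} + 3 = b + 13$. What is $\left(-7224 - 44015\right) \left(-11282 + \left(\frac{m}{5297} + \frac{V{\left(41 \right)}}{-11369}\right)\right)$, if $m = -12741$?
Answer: $\frac{34820237942119678}{60221593} \approx 5.782 \cdot 10^{8}$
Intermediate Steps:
$V{\left(b \right)} = 10 + b$ ($V{\left(b \right)} = -3 + \left(b + 13\right) = -3 + \left(13 + b\right) = 10 + b$)
$\left(-7224 - 44015\right) \left(-11282 + \left(\frac{m}{5297} + \frac{V{\left(41 \right)}}{-11369}\right)\right) = \left(-7224 - 44015\right) \left(-11282 - \left(\frac{12741}{5297} - \frac{10 + 41}{-11369}\right)\right) = - 51239 \left(-11282 + \left(\left(-12741\right) \frac{1}{5297} + 51 \left(- \frac{1}{11369}\right)\right)\right) = - 51239 \left(-11282 - \frac{145122576}{60221593}\right) = \left(-51239\right) \left(- \frac{679565134802}{60221593}\right) = \frac{34820237942119678}{60221593}$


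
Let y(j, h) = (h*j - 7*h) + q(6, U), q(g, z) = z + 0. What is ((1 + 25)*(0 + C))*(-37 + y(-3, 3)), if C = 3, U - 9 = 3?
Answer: -4290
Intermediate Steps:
U = 12 (U = 9 + 3 = 12)
q(g, z) = z
y(j, h) = 12 - 7*h + h*j (y(j, h) = (h*j - 7*h) + 12 = (-7*h + h*j) + 12 = 12 - 7*h + h*j)
((1 + 25)*(0 + C))*(-37 + y(-3, 3)) = ((1 + 25)*(0 + 3))*(-37 + (12 - 7*3 + 3*(-3))) = (26*3)*(-37 + (12 - 21 - 9)) = 78*(-37 - 18) = 78*(-55) = -4290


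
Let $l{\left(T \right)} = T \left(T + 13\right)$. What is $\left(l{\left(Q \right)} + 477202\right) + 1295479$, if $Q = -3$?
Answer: $1772651$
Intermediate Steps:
$l{\left(T \right)} = T \left(13 + T\right)$
$\left(l{\left(Q \right)} + 477202\right) + 1295479 = \left(- 3 \left(13 - 3\right) + 477202\right) + 1295479 = \left(\left(-3\right) 10 + 477202\right) + 1295479 = \left(-30 + 477202\right) + 1295479 = 477172 + 1295479 = 1772651$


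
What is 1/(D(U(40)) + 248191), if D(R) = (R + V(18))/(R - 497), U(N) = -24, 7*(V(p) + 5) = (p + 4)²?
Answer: 3647/905152296 ≈ 4.0292e-6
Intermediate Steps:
V(p) = -5 + (4 + p)²/7 (V(p) = -5 + (p + 4)²/7 = -5 + (4 + p)²/7)
D(R) = (449/7 + R)/(-497 + R) (D(R) = (R + (-5 + (4 + 18)²/7))/(R - 497) = (R + (-5 + (⅐)*22²))/(-497 + R) = (R + (-5 + (⅐)*484))/(-497 + R) = (R + (-5 + 484/7))/(-497 + R) = (R + 449/7)/(-497 + R) = (449/7 + R)/(-497 + R))
1/(D(U(40)) + 248191) = 1/((449/7 - 24)/(-497 - 24) + 248191) = 1/((281/7)/(-521) + 248191) = 1/(-1/521*281/7 + 248191) = 1/(-281/3647 + 248191) = 1/(905152296/3647) = 3647/905152296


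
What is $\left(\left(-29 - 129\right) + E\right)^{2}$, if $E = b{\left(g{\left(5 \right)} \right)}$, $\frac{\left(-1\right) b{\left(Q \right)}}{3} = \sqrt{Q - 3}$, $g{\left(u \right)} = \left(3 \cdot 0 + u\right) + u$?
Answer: $25027 + 948 \sqrt{7} \approx 27535.0$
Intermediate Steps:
$g{\left(u \right)} = 2 u$ ($g{\left(u \right)} = \left(0 + u\right) + u = u + u = 2 u$)
$b{\left(Q \right)} = - 3 \sqrt{-3 + Q}$ ($b{\left(Q \right)} = - 3 \sqrt{Q - 3} = - 3 \sqrt{-3 + Q}$)
$E = - 3 \sqrt{7}$ ($E = - 3 \sqrt{-3 + 2 \cdot 5} = - 3 \sqrt{-3 + 10} = - 3 \sqrt{7} \approx -7.9373$)
$\left(\left(-29 - 129\right) + E\right)^{2} = \left(\left(-29 - 129\right) - 3 \sqrt{7}\right)^{2} = \left(-158 - 3 \sqrt{7}\right)^{2}$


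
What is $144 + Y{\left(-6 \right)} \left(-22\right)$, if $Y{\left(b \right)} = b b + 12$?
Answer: $-912$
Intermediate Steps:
$Y{\left(b \right)} = 12 + b^{2}$ ($Y{\left(b \right)} = b^{2} + 12 = 12 + b^{2}$)
$144 + Y{\left(-6 \right)} \left(-22\right) = 144 + \left(12 + \left(-6\right)^{2}\right) \left(-22\right) = 144 + \left(12 + 36\right) \left(-22\right) = 144 + 48 \left(-22\right) = 144 - 1056 = -912$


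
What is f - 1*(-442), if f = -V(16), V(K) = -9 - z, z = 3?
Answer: 454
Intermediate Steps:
V(K) = -12 (V(K) = -9 - 1*3 = -9 - 3 = -12)
f = 12 (f = -1*(-12) = 12)
f - 1*(-442) = 12 - 1*(-442) = 12 + 442 = 454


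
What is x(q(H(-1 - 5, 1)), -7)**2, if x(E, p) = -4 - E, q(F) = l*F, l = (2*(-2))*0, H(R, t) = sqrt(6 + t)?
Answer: 16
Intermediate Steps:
l = 0 (l = -4*0 = 0)
q(F) = 0 (q(F) = 0*F = 0)
x(q(H(-1 - 5, 1)), -7)**2 = (-4 - 1*0)**2 = (-4 + 0)**2 = (-4)**2 = 16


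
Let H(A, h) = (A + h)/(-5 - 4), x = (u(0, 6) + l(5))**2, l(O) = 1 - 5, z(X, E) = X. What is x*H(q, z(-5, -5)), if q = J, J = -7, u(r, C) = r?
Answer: 64/3 ≈ 21.333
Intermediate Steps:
l(O) = -4
q = -7
x = 16 (x = (0 - 4)**2 = (-4)**2 = 16)
H(A, h) = -A/9 - h/9 (H(A, h) = (A + h)/(-9) = (A + h)*(-1/9) = -A/9 - h/9)
x*H(q, z(-5, -5)) = 16*(-1/9*(-7) - 1/9*(-5)) = 16*(7/9 + 5/9) = 16*(4/3) = 64/3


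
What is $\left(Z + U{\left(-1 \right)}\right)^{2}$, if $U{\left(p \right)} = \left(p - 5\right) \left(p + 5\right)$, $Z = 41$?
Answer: $289$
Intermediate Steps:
$U{\left(p \right)} = \left(-5 + p\right) \left(5 + p\right)$
$\left(Z + U{\left(-1 \right)}\right)^{2} = \left(41 - \left(25 - \left(-1\right)^{2}\right)\right)^{2} = \left(41 + \left(-25 + 1\right)\right)^{2} = \left(41 - 24\right)^{2} = 17^{2} = 289$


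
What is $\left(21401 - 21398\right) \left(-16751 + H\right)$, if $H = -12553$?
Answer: $-87912$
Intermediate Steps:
$\left(21401 - 21398\right) \left(-16751 + H\right) = \left(21401 - 21398\right) \left(-16751 - 12553\right) = 3 \left(-29304\right) = -87912$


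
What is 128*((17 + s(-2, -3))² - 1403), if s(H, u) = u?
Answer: -154496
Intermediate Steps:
128*((17 + s(-2, -3))² - 1403) = 128*((17 - 3)² - 1403) = 128*(14² - 1403) = 128*(196 - 1403) = 128*(-1207) = -154496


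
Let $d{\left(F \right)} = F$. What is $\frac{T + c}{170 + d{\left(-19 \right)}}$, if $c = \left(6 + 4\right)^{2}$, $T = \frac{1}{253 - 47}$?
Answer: $\frac{20601}{31106} \approx 0.66228$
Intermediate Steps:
$T = \frac{1}{206} \approx 0.0048544$
$c = 100$ ($c = 10^{2} = 100$)
$\frac{T + c}{170 + d{\left(-19 \right)}} = \frac{\frac{1}{206} + 100}{170 - 19} = \frac{20601}{206 \cdot 151} = \frac{20601}{206} \cdot \frac{1}{151} = \frac{20601}{31106}$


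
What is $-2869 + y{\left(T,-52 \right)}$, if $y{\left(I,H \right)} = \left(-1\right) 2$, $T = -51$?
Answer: $-2871$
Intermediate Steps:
$y{\left(I,H \right)} = -2$
$-2869 + y{\left(T,-52 \right)} = -2869 - 2 = -2871$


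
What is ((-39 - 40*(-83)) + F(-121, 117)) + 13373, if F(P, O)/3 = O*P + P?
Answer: -26180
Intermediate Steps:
F(P, O) = 3*P + 3*O*P (F(P, O) = 3*(O*P + P) = 3*(P + O*P) = 3*P + 3*O*P)
((-39 - 40*(-83)) + F(-121, 117)) + 13373 = ((-39 - 40*(-83)) + 3*(-121)*(1 + 117)) + 13373 = ((-39 + 3320) + 3*(-121)*118) + 13373 = (3281 - 42834) + 13373 = -39553 + 13373 = -26180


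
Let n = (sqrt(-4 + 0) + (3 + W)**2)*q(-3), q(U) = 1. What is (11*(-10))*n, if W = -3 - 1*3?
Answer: -990 - 220*I ≈ -990.0 - 220.0*I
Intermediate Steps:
W = -6 (W = -3 - 3 = -6)
n = 9 + 2*I (n = (sqrt(-4 + 0) + (3 - 6)**2)*1 = (sqrt(-4) + (-3)**2)*1 = (2*I + 9)*1 = (9 + 2*I)*1 = 9 + 2*I ≈ 9.0 + 2.0*I)
(11*(-10))*n = (11*(-10))*(9 + 2*I) = -110*(9 + 2*I) = -990 - 220*I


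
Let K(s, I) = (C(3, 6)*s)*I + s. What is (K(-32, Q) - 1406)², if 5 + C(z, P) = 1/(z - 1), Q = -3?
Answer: 3496900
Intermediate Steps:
C(z, P) = -5 + 1/(-1 + z) (C(z, P) = -5 + 1/(z - 1) = -5 + 1/(-1 + z))
K(s, I) = s - 9*I*s/2 (K(s, I) = (((6 - 5*3)/(-1 + 3))*s)*I + s = (((6 - 15)/2)*s)*I + s = (((½)*(-9))*s)*I + s = (-9*s/2)*I + s = -9*I*s/2 + s = s - 9*I*s/2)
(K(-32, Q) - 1406)² = ((½)*(-32)*(2 - 9*(-3)) - 1406)² = ((½)*(-32)*(2 + 27) - 1406)² = ((½)*(-32)*29 - 1406)² = (-464 - 1406)² = (-1870)² = 3496900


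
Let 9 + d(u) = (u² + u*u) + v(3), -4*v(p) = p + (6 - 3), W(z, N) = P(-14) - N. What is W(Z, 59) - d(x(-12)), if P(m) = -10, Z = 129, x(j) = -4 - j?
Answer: -373/2 ≈ -186.50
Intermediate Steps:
W(z, N) = -10 - N
v(p) = -¾ - p/4 (v(p) = -(p + (6 - 3))/4 = -(p + 3)/4 = -(3 + p)/4 = -¾ - p/4)
d(u) = -21/2 + 2*u² (d(u) = -9 + ((u² + u*u) + (-¾ - ¼*3)) = -9 + ((u² + u²) + (-¾ - ¾)) = -9 + (2*u² - 3/2) = -9 + (-3/2 + 2*u²) = -21/2 + 2*u²)
W(Z, 59) - d(x(-12)) = (-10 - 1*59) - (-21/2 + 2*(-4 - 1*(-12))²) = (-10 - 59) - (-21/2 + 2*(-4 + 12)²) = -69 - (-21/2 + 2*8²) = -69 - (-21/2 + 2*64) = -69 - (-21/2 + 128) = -69 - 1*235/2 = -69 - 235/2 = -373/2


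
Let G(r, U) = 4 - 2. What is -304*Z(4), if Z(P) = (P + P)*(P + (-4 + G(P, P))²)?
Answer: -19456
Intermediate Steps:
G(r, U) = 2
Z(P) = 2*P*(4 + P) (Z(P) = (P + P)*(P + (-4 + 2)²) = (2*P)*(P + (-2)²) = (2*P)*(P + 4) = (2*P)*(4 + P) = 2*P*(4 + P))
-304*Z(4) = -608*4*(4 + 4) = -608*4*8 = -304*64 = -19456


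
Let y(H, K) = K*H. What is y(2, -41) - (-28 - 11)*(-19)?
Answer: -823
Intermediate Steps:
y(H, K) = H*K
y(2, -41) - (-28 - 11)*(-19) = 2*(-41) - (-28 - 11)*(-19) = -82 - (-39)*(-19) = -82 - 1*741 = -82 - 741 = -823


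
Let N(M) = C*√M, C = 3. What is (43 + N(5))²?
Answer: 1894 + 258*√5 ≈ 2470.9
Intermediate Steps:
N(M) = 3*√M
(43 + N(5))² = (43 + 3*√5)²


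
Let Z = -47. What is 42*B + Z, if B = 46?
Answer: 1885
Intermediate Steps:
42*B + Z = 42*46 - 47 = 1932 - 47 = 1885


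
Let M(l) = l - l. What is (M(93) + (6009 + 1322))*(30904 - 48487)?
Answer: -128900973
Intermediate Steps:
M(l) = 0
(M(93) + (6009 + 1322))*(30904 - 48487) = (0 + (6009 + 1322))*(30904 - 48487) = (0 + 7331)*(-17583) = 7331*(-17583) = -128900973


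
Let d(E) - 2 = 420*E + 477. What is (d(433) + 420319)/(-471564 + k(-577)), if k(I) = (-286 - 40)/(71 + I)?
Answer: -21781782/17043647 ≈ -1.2780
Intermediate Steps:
k(I) = -326/(71 + I)
d(E) = 479 + 420*E (d(E) = 2 + (420*E + 477) = 2 + (477 + 420*E) = 479 + 420*E)
(d(433) + 420319)/(-471564 + k(-577)) = ((479 + 420*433) + 420319)/(-471564 - 326/(71 - 577)) = ((479 + 181860) + 420319)/(-471564 - 326/(-506)) = (182339 + 420319)/(-471564 - 326*(-1/506)) = 602658/(-471564 + 163/253) = 602658/(-119305529/253) = 602658*(-253/119305529) = -21781782/17043647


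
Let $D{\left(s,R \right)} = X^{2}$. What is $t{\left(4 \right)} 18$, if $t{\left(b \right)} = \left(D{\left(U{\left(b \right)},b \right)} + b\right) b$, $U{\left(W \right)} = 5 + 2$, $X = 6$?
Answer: $2880$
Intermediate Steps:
$U{\left(W \right)} = 7$
$D{\left(s,R \right)} = 36$ ($D{\left(s,R \right)} = 6^{2} = 36$)
$t{\left(b \right)} = b \left(36 + b\right)$ ($t{\left(b \right)} = \left(36 + b\right) b = b \left(36 + b\right)$)
$t{\left(4 \right)} 18 = 4 \left(36 + 4\right) 18 = 4 \cdot 40 \cdot 18 = 160 \cdot 18 = 2880$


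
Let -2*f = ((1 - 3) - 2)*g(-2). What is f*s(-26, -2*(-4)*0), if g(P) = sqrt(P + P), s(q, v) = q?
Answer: -104*I ≈ -104.0*I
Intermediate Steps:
g(P) = sqrt(2)*sqrt(P) (g(P) = sqrt(2*P) = sqrt(2)*sqrt(P))
f = 4*I (f = -((1 - 3) - 2)*sqrt(2)*sqrt(-2)/2 = -(-2 - 2)*sqrt(2)*(I*sqrt(2))/2 = -(-2)*2*I = -(-4)*I = 4*I ≈ 4.0*I)
f*s(-26, -2*(-4)*0) = (4*I)*(-26) = -104*I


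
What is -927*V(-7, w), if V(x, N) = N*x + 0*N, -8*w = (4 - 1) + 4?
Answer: -45423/8 ≈ -5677.9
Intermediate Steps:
w = -7/8 (w = -((4 - 1) + 4)/8 = -(3 + 4)/8 = -1/8*7 = -7/8 ≈ -0.87500)
V(x, N) = N*x (V(x, N) = N*x + 0 = N*x)
-927*V(-7, w) = -(-6489)*(-7)/8 = -927*49/8 = -45423/8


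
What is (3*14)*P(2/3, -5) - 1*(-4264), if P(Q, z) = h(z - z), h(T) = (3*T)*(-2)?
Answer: 4264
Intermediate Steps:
h(T) = -6*T
P(Q, z) = 0 (P(Q, z) = -6*(z - z) = -6*0 = 0)
(3*14)*P(2/3, -5) - 1*(-4264) = (3*14)*0 - 1*(-4264) = 42*0 + 4264 = 0 + 4264 = 4264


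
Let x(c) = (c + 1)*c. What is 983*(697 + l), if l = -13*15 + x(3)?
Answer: 505262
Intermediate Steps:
x(c) = c*(1 + c) (x(c) = (1 + c)*c = c*(1 + c))
l = -183 (l = -13*15 + 3*(1 + 3) = -195 + 3*4 = -195 + 12 = -183)
983*(697 + l) = 983*(697 - 183) = 983*514 = 505262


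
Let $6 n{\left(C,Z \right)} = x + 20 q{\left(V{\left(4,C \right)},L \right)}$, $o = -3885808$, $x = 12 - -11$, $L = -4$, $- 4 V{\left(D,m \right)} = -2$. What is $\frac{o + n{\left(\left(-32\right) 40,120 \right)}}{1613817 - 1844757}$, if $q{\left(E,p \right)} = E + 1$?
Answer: $\frac{4662959}{277128} \approx 16.826$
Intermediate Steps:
$V{\left(D,m \right)} = \frac{1}{2}$ ($V{\left(D,m \right)} = \left(- \frac{1}{4}\right) \left(-2\right) = \frac{1}{2}$)
$q{\left(E,p \right)} = 1 + E$
$x = 23$ ($x = 12 + 11 = 23$)
$n{\left(C,Z \right)} = \frac{53}{6}$ ($n{\left(C,Z \right)} = \frac{23 + 20 \left(1 + \frac{1}{2}\right)}{6} = \frac{23 + 20 \cdot \frac{3}{2}}{6} = \frac{23 + 30}{6} = \frac{1}{6} \cdot 53 = \frac{53}{6}$)
$\frac{o + n{\left(\left(-32\right) 40,120 \right)}}{1613817 - 1844757} = \frac{-3885808 + \frac{53}{6}}{1613817 - 1844757} = - \frac{23314795}{6 \left(-230940\right)} = \left(- \frac{23314795}{6}\right) \left(- \frac{1}{230940}\right) = \frac{4662959}{277128}$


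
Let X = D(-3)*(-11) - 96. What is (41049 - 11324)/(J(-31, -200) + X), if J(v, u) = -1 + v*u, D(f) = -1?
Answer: 29725/6114 ≈ 4.8618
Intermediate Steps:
J(v, u) = -1 + u*v
X = -85 (X = -1*(-11) - 96 = 11 - 96 = -85)
(41049 - 11324)/(J(-31, -200) + X) = (41049 - 11324)/((-1 - 200*(-31)) - 85) = 29725/((-1 + 6200) - 85) = 29725/(6199 - 85) = 29725/6114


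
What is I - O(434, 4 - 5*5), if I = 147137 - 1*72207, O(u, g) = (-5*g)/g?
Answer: 74935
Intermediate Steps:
O(u, g) = -5
I = 74930 (I = 147137 - 72207 = 74930)
I - O(434, 4 - 5*5) = 74930 - 1*(-5) = 74930 + 5 = 74935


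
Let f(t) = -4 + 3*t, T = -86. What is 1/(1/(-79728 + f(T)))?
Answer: -79990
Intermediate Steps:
1/(1/(-79728 + f(T))) = 1/(1/(-79728 + (-4 + 3*(-86)))) = 1/(1/(-79728 + (-4 - 258))) = 1/(1/(-79728 - 262)) = 1/(1/(-79990)) = 1/(-1/79990) = -79990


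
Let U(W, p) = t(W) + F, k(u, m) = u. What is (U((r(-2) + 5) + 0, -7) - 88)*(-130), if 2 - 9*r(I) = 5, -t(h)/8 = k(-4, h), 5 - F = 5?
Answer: 7280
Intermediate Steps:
F = 0 (F = 5 - 1*5 = 5 - 5 = 0)
t(h) = 32 (t(h) = -8*(-4) = 32)
r(I) = -⅓ (r(I) = 2/9 - ⅑*5 = 2/9 - 5/9 = -⅓)
U(W, p) = 32 (U(W, p) = 32 + 0 = 32)
(U((r(-2) + 5) + 0, -7) - 88)*(-130) = (32 - 88)*(-130) = -56*(-130) = 7280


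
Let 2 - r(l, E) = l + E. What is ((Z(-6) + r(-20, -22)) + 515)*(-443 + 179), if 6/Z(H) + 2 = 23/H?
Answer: -5155656/35 ≈ -1.4730e+5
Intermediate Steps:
Z(H) = 6/(-2 + 23/H)
r(l, E) = 2 - E - l (r(l, E) = 2 - (l + E) = 2 - (E + l) = 2 + (-E - l) = 2 - E - l)
((Z(-6) + r(-20, -22)) + 515)*(-443 + 179) = ((-6*(-6)/(-23 + 2*(-6)) + (2 - 1*(-22) - 1*(-20))) + 515)*(-443 + 179) = ((-6*(-6)/(-23 - 12) + (2 + 22 + 20)) + 515)*(-264) = ((-6*(-6)/(-35) + 44) + 515)*(-264) = ((-6*(-6)*(-1/35) + 44) + 515)*(-264) = ((-36/35 + 44) + 515)*(-264) = (1504/35 + 515)*(-264) = (19529/35)*(-264) = -5155656/35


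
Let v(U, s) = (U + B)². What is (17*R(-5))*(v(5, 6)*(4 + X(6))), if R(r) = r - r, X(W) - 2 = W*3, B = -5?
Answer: 0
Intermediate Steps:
v(U, s) = (-5 + U)² (v(U, s) = (U - 5)² = (-5 + U)²)
X(W) = 2 + 3*W (X(W) = 2 + W*3 = 2 + 3*W)
R(r) = 0
(17*R(-5))*(v(5, 6)*(4 + X(6))) = (17*0)*((-5 + 5)²*(4 + (2 + 3*6))) = 0*(0²*(4 + (2 + 18))) = 0*(0*(4 + 20)) = 0*(0*24) = 0*0 = 0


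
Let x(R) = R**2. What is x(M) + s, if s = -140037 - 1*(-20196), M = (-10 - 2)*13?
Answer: -95505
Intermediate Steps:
M = -156 (M = -12*13 = -156)
s = -119841 (s = -140037 + 20196 = -119841)
x(M) + s = (-156)**2 - 119841 = 24336 - 119841 = -95505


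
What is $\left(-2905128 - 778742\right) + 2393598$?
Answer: $-1290272$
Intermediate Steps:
$\left(-2905128 - 778742\right) + 2393598 = -3683870 + 2393598 = -1290272$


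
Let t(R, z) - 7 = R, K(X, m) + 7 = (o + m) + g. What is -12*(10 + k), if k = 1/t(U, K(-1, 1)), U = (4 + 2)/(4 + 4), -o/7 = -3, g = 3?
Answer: -3768/31 ≈ -121.55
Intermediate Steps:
o = 21 (o = -7*(-3) = 21)
K(X, m) = 17 + m (K(X, m) = -7 + ((21 + m) + 3) = -7 + (24 + m) = 17 + m)
U = 3/4 (U = 6/8 = 6*(1/8) = 3/4 ≈ 0.75000)
t(R, z) = 7 + R
k = 4/31 (k = 1/(7 + 3/4) = 1/(31/4) = 4/31 ≈ 0.12903)
-12*(10 + k) = -12*(10 + 4/31) = -12*314/31 = -3768/31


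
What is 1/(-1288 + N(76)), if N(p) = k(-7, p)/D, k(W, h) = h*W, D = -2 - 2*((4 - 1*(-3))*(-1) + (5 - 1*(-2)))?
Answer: -1/1022 ≈ -0.00097847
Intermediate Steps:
D = -2 (D = -2 - 2*((4 + 3)*(-1) + (5 + 2)) = -2 - 2*(7*(-1) + 7) = -2 - 2*(-7 + 7) = -2 - 2*0 = -2 + 0 = -2)
k(W, h) = W*h
N(p) = 7*p/2 (N(p) = -7*p/(-2) = -7*p*(-1/2) = 7*p/2)
1/(-1288 + N(76)) = 1/(-1288 + (7/2)*76) = 1/(-1288 + 266) = 1/(-1022) = -1/1022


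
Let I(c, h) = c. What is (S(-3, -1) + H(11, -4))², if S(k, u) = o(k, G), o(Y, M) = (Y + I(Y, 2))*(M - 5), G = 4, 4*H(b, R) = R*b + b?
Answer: 81/16 ≈ 5.0625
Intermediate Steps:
H(b, R) = b/4 + R*b/4 (H(b, R) = (R*b + b)/4 = (b + R*b)/4 = b/4 + R*b/4)
o(Y, M) = 2*Y*(-5 + M) (o(Y, M) = (Y + Y)*(M - 5) = (2*Y)*(-5 + M) = 2*Y*(-5 + M))
S(k, u) = -2*k (S(k, u) = 2*k*(-5 + 4) = 2*k*(-1) = -2*k)
(S(-3, -1) + H(11, -4))² = (-2*(-3) + (¼)*11*(1 - 4))² = (6 + (¼)*11*(-3))² = (6 - 33/4)² = (-9/4)² = 81/16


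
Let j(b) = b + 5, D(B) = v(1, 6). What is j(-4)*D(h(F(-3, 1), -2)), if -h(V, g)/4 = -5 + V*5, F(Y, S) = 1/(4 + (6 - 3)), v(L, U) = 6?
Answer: 6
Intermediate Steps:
F(Y, S) = ⅐ (F(Y, S) = 1/(4 + 3) = 1/7 = ⅐)
h(V, g) = 20 - 20*V (h(V, g) = -4*(-5 + V*5) = -4*(-5 + 5*V) = 20 - 20*V)
D(B) = 6
j(b) = 5 + b
j(-4)*D(h(F(-3, 1), -2)) = (5 - 4)*6 = 1*6 = 6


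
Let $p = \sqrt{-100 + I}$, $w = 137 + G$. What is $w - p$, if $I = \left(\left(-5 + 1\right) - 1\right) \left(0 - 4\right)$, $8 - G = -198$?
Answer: $343 - 4 i \sqrt{5} \approx 343.0 - 8.9443 i$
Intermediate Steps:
$G = 206$ ($G = 8 - -198 = 8 + 198 = 206$)
$w = 343$ ($w = 137 + 206 = 343$)
$I = 20$ ($I = \left(-4 - 1\right) \left(-4\right) = \left(-5\right) \left(-4\right) = 20$)
$p = 4 i \sqrt{5}$ ($p = \sqrt{-100 + 20} = \sqrt{-80} = 4 i \sqrt{5} \approx 8.9443 i$)
$w - p = 343 - 4 i \sqrt{5}$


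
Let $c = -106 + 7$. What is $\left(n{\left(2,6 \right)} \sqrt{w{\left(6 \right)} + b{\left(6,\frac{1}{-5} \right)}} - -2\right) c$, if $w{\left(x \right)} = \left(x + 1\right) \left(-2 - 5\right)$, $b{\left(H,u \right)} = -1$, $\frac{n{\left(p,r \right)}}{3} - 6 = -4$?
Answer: $-198 - 2970 i \sqrt{2} \approx -198.0 - 4200.2 i$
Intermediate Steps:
$n{\left(p,r \right)} = 6$ ($n{\left(p,r \right)} = 18 + 3 \left(-4\right) = 18 - 12 = 6$)
$w{\left(x \right)} = -7 - 7 x$ ($w{\left(x \right)} = \left(1 + x\right) \left(-7\right) = -7 - 7 x$)
$c = -99$
$\left(n{\left(2,6 \right)} \sqrt{w{\left(6 \right)} + b{\left(6,\frac{1}{-5} \right)}} - -2\right) c = \left(6 \sqrt{\left(-7 - 42\right) - 1} - -2\right) \left(-99\right) = \left(6 \sqrt{\left(-7 - 42\right) - 1} + 2\right) \left(-99\right) = \left(6 \sqrt{-49 - 1} + 2\right) \left(-99\right) = \left(6 \sqrt{-50} + 2\right) \left(-99\right) = \left(6 \cdot 5 i \sqrt{2} + 2\right) \left(-99\right) = \left(30 i \sqrt{2} + 2\right) \left(-99\right) = \left(2 + 30 i \sqrt{2}\right) \left(-99\right) = -198 - 2970 i \sqrt{2}$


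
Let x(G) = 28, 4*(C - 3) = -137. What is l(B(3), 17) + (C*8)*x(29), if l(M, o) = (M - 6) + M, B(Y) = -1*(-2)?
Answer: -7002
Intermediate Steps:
C = -125/4 (C = 3 + (¼)*(-137) = 3 - 137/4 = -125/4 ≈ -31.250)
B(Y) = 2
l(M, o) = -6 + 2*M (l(M, o) = (-6 + M) + M = -6 + 2*M)
l(B(3), 17) + (C*8)*x(29) = (-6 + 2*2) - 125/4*8*28 = (-6 + 4) - 250*28 = -2 - 7000 = -7002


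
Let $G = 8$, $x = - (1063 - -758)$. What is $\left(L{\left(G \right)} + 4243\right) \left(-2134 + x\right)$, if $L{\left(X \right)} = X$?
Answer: $-16812705$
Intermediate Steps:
$x = -1821$ ($x = - (1063 + 758) = \left(-1\right) 1821 = -1821$)
$\left(L{\left(G \right)} + 4243\right) \left(-2134 + x\right) = \left(8 + 4243\right) \left(-2134 - 1821\right) = 4251 \left(-3955\right) = -16812705$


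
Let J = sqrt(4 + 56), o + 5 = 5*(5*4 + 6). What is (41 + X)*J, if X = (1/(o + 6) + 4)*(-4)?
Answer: 6542*sqrt(15)/131 ≈ 193.41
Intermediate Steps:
o = 125 (o = -5 + 5*(5*4 + 6) = -5 + 5*(20 + 6) = -5 + 5*26 = -5 + 130 = 125)
X = -2100/131 (X = (1/(125 + 6) + 4)*(-4) = (1/131 + 4)*(-4) = (525/131)*(-4) = -2100/131 ≈ -16.031)
J = 2*sqrt(15) (J = sqrt(60) = 2*sqrt(15) ≈ 7.7460)
(41 + X)*J = (41 - 2100/131)*(2*sqrt(15)) = 3271*(2*sqrt(15))/131 = 6542*sqrt(15)/131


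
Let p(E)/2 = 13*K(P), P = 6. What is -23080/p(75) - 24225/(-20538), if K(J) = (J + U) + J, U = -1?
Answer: -77848115/978978 ≈ -79.520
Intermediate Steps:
K(J) = -1 + 2*J (K(J) = (J - 1) + J = (-1 + J) + J = -1 + 2*J)
p(E) = 286 (p(E) = 2*(13*(-1 + 2*6)) = 2*(13*(-1 + 12)) = 2*(13*11) = 2*143 = 286)
-23080/p(75) - 24225/(-20538) = -23080/286 - 24225/(-20538) = -23080*1/286 - 24225*(-1/20538) = -11540/143 + 8075/6846 = -77848115/978978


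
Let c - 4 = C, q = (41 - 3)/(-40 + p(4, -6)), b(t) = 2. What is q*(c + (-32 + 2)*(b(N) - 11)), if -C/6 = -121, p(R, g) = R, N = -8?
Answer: -9500/9 ≈ -1055.6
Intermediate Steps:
C = 726 (C = -6*(-121) = 726)
q = -19/18 (q = (41 - 3)/(-40 + 4) = 38/(-36) = 38*(-1/36) = -19/18 ≈ -1.0556)
c = 730 (c = 4 + 726 = 730)
q*(c + (-32 + 2)*(b(N) - 11)) = -19*(730 + (-32 + 2)*(2 - 11))/18 = -19*(730 - 30*(-9))/18 = -19*(730 + 270)/18 = -19/18*1000 = -9500/9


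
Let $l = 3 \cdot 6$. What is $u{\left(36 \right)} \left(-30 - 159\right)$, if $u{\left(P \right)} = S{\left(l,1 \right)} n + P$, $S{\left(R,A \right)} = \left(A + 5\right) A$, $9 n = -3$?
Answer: $-6426$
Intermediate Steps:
$n = - \frac{1}{3}$ ($n = \frac{1}{9} \left(-3\right) = - \frac{1}{3} \approx -0.33333$)
$l = 18$
$S{\left(R,A \right)} = A \left(5 + A\right)$ ($S{\left(R,A \right)} = \left(5 + A\right) A = A \left(5 + A\right)$)
$u{\left(P \right)} = -2 + P$ ($u{\left(P \right)} = 1 \left(5 + 1\right) \left(- \frac{1}{3}\right) + P = 1 \cdot 6 \left(- \frac{1}{3}\right) + P = 6 \left(- \frac{1}{3}\right) + P = -2 + P$)
$u{\left(36 \right)} \left(-30 - 159\right) = \left(-2 + 36\right) \left(-30 - 159\right) = 34 \left(-30 - 159\right) = 34 \left(-189\right) = -6426$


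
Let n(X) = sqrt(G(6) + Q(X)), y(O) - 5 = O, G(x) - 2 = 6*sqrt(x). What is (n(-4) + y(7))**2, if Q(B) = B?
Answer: (12 + sqrt(2)*sqrt(-1 + 3*sqrt(6)))**2 ≈ 242.22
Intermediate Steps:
G(x) = 2 + 6*sqrt(x)
y(O) = 5 + O
n(X) = sqrt(2 + X + 6*sqrt(6)) (n(X) = sqrt((2 + 6*sqrt(6)) + X) = sqrt(2 + X + 6*sqrt(6)))
(n(-4) + y(7))**2 = (sqrt(2 - 4 + 6*sqrt(6)) + (5 + 7))**2 = (sqrt(-2 + 6*sqrt(6)) + 12)**2 = (12 + sqrt(-2 + 6*sqrt(6)))**2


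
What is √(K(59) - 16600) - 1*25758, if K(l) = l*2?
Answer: -25758 + I*√16482 ≈ -25758.0 + 128.38*I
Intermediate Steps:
K(l) = 2*l
√(K(59) - 16600) - 1*25758 = √(2*59 - 16600) - 1*25758 = √(118 - 16600) - 25758 = √(-16482) - 25758 = I*√16482 - 25758 = -25758 + I*√16482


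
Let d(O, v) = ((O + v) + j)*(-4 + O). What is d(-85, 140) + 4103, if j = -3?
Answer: -525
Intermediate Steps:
d(O, v) = (-4 + O)*(-3 + O + v) (d(O, v) = ((O + v) - 3)*(-4 + O) = (-3 + O + v)*(-4 + O) = (-4 + O)*(-3 + O + v))
d(-85, 140) + 4103 = (12 + (-85)² - 7*(-85) - 4*140 - 85*140) + 4103 = (12 + 7225 + 595 - 560 - 11900) + 4103 = -4628 + 4103 = -525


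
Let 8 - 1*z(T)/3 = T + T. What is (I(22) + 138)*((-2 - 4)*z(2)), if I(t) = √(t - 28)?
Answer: -9936 - 72*I*√6 ≈ -9936.0 - 176.36*I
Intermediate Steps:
z(T) = 24 - 6*T (z(T) = 24 - 3*(T + T) = 24 - 6*T)
I(t) = √(-28 + t)
(I(22) + 138)*((-2 - 4)*z(2)) = (√(-28 + 22) + 138)*((-2 - 4)*(24 - 6*2)) = (√(-6) + 138)*(-6*(24 - 12)) = (I*√6 + 138)*(-6*12) = (138 + I*√6)*(-72) = -9936 - 72*I*√6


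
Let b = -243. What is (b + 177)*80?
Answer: -5280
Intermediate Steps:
(b + 177)*80 = (-243 + 177)*80 = -66*80 = -5280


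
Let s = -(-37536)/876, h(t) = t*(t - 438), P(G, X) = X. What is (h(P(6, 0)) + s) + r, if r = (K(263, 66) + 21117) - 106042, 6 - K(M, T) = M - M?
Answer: -6195959/73 ≈ -84876.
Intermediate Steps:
K(M, T) = 6 (K(M, T) = 6 - (M - M) = 6 - 1*0 = 6 + 0 = 6)
h(t) = t*(-438 + t)
s = 3128/73 (s = -(-37536)/876 = -92*(-34/73) = 3128/73 ≈ 42.849)
r = -84919 (r = (6 + 21117) - 106042 = 21123 - 106042 = -84919)
(h(P(6, 0)) + s) + r = (0*(-438 + 0) + 3128/73) - 84919 = (0*(-438) + 3128/73) - 84919 = (0 + 3128/73) - 84919 = 3128/73 - 84919 = -6195959/73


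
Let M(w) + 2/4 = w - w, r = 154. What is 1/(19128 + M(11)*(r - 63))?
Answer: 2/38165 ≈ 5.2404e-5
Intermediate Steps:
M(w) = -1/2 (M(w) = -1/2 + (w - w) = -1/2 + 0 = -1/2)
1/(19128 + M(11)*(r - 63)) = 1/(19128 - (154 - 63)/2) = 1/(19128 - 1/2*91) = 1/(19128 - 91/2) = 1/(38165/2) = 2/38165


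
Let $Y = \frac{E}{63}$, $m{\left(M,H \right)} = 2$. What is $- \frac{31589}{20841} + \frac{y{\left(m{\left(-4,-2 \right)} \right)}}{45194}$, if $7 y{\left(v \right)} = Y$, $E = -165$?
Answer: $- \frac{23318137373}{15384173182} \approx -1.5157$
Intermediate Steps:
$Y = - \frac{55}{21}$ ($Y = - \frac{165}{63} = \left(-165\right) \frac{1}{63} = - \frac{55}{21} \approx -2.619$)
$y{\left(v \right)} = - \frac{55}{147}$ ($y{\left(v \right)} = \frac{1}{7} \left(- \frac{55}{21}\right) = - \frac{55}{147}$)
$- \frac{31589}{20841} + \frac{y{\left(m{\left(-4,-2 \right)} \right)}}{45194} = - \frac{31589}{20841} - \frac{55}{147 \cdot 45194} = \left(-31589\right) \frac{1}{20841} - \frac{55}{6643518} = - \frac{31589}{20841} - \frac{55}{6643518} = - \frac{23318137373}{15384173182}$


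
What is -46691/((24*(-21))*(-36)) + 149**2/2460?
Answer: 23996257/3719520 ≈ 6.4514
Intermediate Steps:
-46691/((24*(-21))*(-36)) + 149**2/2460 = -46691/((-504*(-36))) + 22201*(1/2460) = -46691/18144 + 22201/2460 = 23996257/3719520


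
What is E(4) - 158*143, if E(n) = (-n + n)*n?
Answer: -22594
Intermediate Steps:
E(n) = 0 (E(n) = 0*n = 0)
E(4) - 158*143 = 0 - 158*143 = 0 - 22594 = -22594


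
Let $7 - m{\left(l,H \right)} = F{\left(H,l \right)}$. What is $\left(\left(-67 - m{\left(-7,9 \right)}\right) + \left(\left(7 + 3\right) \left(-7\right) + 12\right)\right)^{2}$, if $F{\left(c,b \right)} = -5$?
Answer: $18769$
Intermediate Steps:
$m{\left(l,H \right)} = 12$ ($m{\left(l,H \right)} = 7 - -5 = 7 + 5 = 12$)
$\left(\left(-67 - m{\left(-7,9 \right)}\right) + \left(\left(7 + 3\right) \left(-7\right) + 12\right)\right)^{2} = \left(\left(-67 - 12\right) + \left(\left(7 + 3\right) \left(-7\right) + 12\right)\right)^{2} = \left(\left(-67 - 12\right) + \left(10 \left(-7\right) + 12\right)\right)^{2} = \left(-79 + \left(-70 + 12\right)\right)^{2} = \left(-79 - 58\right)^{2} = \left(-137\right)^{2} = 18769$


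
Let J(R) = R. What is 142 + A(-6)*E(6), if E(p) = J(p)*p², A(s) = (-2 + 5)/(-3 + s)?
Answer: 70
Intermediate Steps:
A(s) = 3/(-3 + s)
E(p) = p³ (E(p) = p*p² = p³)
142 + A(-6)*E(6) = 142 + (3/(-3 - 6))*6³ = 142 + (3/(-9))*216 = 142 + (3*(-⅑))*216 = 142 - ⅓*216 = 142 - 72 = 70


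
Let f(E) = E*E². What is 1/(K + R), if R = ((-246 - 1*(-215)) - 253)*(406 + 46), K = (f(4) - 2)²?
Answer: -1/124524 ≈ -8.0306e-6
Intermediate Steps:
f(E) = E³
K = 3844 (K = (4³ - 2)² = (64 - 2)² = 62² = 3844)
R = -128368 (R = ((-246 + 215) - 253)*452 = (-31 - 253)*452 = -284*452 = -128368)
1/(K + R) = 1/(3844 - 128368) = 1/(-124524) = -1/124524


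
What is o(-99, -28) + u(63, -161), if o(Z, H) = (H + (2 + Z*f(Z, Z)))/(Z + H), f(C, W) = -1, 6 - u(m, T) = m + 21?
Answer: -9979/127 ≈ -78.575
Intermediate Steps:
u(m, T) = -15 - m (u(m, T) = 6 - (m + 21) = 6 - (21 + m) = 6 + (-21 - m) = -15 - m)
o(Z, H) = (2 + H - Z)/(H + Z) (o(Z, H) = (H + (2 + Z*(-1)))/(Z + H) = (H + (2 - Z))/(H + Z) = (2 + H - Z)/(H + Z))
o(-99, -28) + u(63, -161) = (2 - 28 - 1*(-99))/(-28 - 99) + (-15 - 1*63) = (2 - 28 + 99)/(-127) + (-15 - 63) = -1/127*73 - 78 = -73/127 - 78 = -9979/127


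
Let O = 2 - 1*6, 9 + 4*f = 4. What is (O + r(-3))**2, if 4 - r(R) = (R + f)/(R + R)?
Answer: 289/576 ≈ 0.50174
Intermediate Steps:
f = -5/4 (f = -9/4 + (1/4)*4 = -9/4 + 1 = -5/4 ≈ -1.2500)
r(R) = 4 - (-5/4 + R)/(2*R) (r(R) = 4 - (R - 5/4)/(R + R) = 4 - (-5/4 + R)/(2*R))
O = -4 (O = 2 - 6 = -4)
(O + r(-3))**2 = (-4 + (1/8)*(5 + 28*(-3))/(-3))**2 = (-4 + (1/8)*(-1/3)*(5 - 84))**2 = (-4 + (1/8)*(-1/3)*(-79))**2 = (-4 + 79/24)**2 = (-17/24)**2 = 289/576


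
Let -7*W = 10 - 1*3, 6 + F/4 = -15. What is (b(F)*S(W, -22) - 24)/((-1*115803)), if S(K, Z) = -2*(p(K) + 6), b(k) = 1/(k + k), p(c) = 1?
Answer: 287/1389636 ≈ 0.00020653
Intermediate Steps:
F = -84 (F = -24 + 4*(-15) = -24 - 60 = -84)
b(k) = 1/(2*k)
W = -1 (W = -(10 - 1*3)/7 = -(10 - 3)/7 = -⅐*7 = -1)
S(K, Z) = -14 (S(K, Z) = -2*(1 + 6) = -2*7 = -14)
(b(F)*S(W, -22) - 24)/((-1*115803)) = (((½)/(-84))*(-14) - 24)/((-1*115803)) = (((½)*(-1/84))*(-14) - 24)/(-115803) = (-1/168*(-14) - 24)*(-1/115803) = (1/12 - 24)*(-1/115803) = -287/12*(-1/115803) = 287/1389636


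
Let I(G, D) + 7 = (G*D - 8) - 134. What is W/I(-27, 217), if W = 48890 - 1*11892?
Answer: -18499/3004 ≈ -6.1581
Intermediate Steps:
W = 36998 (W = 48890 - 11892 = 36998)
I(G, D) = -149 + D*G (I(G, D) = -7 + ((G*D - 8) - 134) = -7 + ((D*G - 8) - 134) = -7 + ((-8 + D*G) - 134) = -7 + (-142 + D*G) = -149 + D*G)
W/I(-27, 217) = 36998/(-149 + 217*(-27)) = 36998/(-149 - 5859) = 36998/(-6008) = 36998*(-1/6008) = -18499/3004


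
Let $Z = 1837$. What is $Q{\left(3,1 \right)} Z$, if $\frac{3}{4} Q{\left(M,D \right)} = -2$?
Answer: $- \frac{14696}{3} \approx -4898.7$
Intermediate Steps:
$Q{\left(M,D \right)} = - \frac{8}{3}$ ($Q{\left(M,D \right)} = \frac{4}{3} \left(-2\right) = - \frac{8}{3}$)
$Q{\left(3,1 \right)} Z = \left(- \frac{8}{3}\right) 1837 = - \frac{14696}{3}$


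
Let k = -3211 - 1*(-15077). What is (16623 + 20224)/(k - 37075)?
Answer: -36847/25209 ≈ -1.4617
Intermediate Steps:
k = 11866 (k = -3211 + 15077 = 11866)
(16623 + 20224)/(k - 37075) = (16623 + 20224)/(11866 - 37075) = 36847/(-25209) = 36847*(-1/25209) = -36847/25209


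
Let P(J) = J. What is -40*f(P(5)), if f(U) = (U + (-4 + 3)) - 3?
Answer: -40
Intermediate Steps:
f(U) = -4 + U (f(U) = (U - 1) - 3 = (-1 + U) - 3 = -4 + U)
-40*f(P(5)) = -40*(-4 + 5) = -40*1 = -40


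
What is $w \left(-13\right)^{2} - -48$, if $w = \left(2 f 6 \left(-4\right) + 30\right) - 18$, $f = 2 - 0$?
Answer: $-14148$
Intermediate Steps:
$f = 2$ ($f = 2 + \left(-3 + 3\right) = 2 + 0 = 2$)
$w = -84$ ($w = \left(2 \cdot 2 \cdot 6 \left(-4\right) + 30\right) - 18 = \left(4 \cdot 6 \left(-4\right) + 30\right) - 18 = \left(24 \left(-4\right) + 30\right) - 18 = \left(-96 + 30\right) - 18 = -66 - 18 = -84$)
$w \left(-13\right)^{2} - -48 = - 84 \left(-13\right)^{2} - -48 = \left(-84\right) 169 + 48 = -14196 + 48 = -14148$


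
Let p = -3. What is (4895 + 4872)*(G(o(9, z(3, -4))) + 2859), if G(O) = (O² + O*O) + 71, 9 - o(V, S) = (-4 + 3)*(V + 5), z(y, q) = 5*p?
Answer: 38950796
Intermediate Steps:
z(y, q) = -15 (z(y, q) = 5*(-3) = -15)
o(V, S) = 14 + V (o(V, S) = 9 - (-4 + 3)*(V + 5) = 9 - (-1)*(5 + V) = 9 - (-5 - V) = 9 + (5 + V) = 14 + V)
G(O) = 71 + 2*O² (G(O) = (O² + O²) + 71 = 2*O² + 71 = 71 + 2*O²)
(4895 + 4872)*(G(o(9, z(3, -4))) + 2859) = (4895 + 4872)*((71 + 2*(14 + 9)²) + 2859) = 9767*((71 + 2*23²) + 2859) = 9767*((71 + 2*529) + 2859) = 9767*((71 + 1058) + 2859) = 9767*(1129 + 2859) = 9767*3988 = 38950796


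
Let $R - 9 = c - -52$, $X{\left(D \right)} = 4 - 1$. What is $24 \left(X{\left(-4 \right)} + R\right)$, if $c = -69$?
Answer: $-120$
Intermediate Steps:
$X{\left(D \right)} = 3$ ($X{\left(D \right)} = 4 - 1 = 3$)
$R = -8$ ($R = 9 - 17 = -8$)
$24 \left(X{\left(-4 \right)} + R\right) = 24 \left(3 - 8\right) = 24 \left(-5\right) = -120$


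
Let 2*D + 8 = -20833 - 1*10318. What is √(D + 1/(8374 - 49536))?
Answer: I*√6599126621890/20581 ≈ 124.82*I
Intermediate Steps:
D = -31159/2 (D = -4 + (-20833 - 1*10318)/2 = -4 + (-20833 - 10318)/2 = -4 + (½)*(-31151) = -4 - 31151/2 = -31159/2 ≈ -15580.)
√(D + 1/(8374 - 49536)) = √(-31159/2 + 1/(8374 - 49536)) = √(-31159/2 + 1/(-41162)) = √(-31159/2 - 1/41162) = √(-320641690/20581) = I*√6599126621890/20581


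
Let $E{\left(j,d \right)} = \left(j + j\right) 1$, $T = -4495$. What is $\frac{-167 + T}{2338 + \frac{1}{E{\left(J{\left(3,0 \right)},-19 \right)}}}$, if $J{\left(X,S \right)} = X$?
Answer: $- \frac{27972}{14029} \approx -1.9939$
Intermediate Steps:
$E{\left(j,d \right)} = 2 j$ ($E{\left(j,d \right)} = 2 j 1 = 2 j$)
$\frac{-167 + T}{2338 + \frac{1}{E{\left(J{\left(3,0 \right)},-19 \right)}}} = \frac{-167 - 4495}{2338 + \frac{1}{2 \cdot 3}} = - \frac{4662}{2338 + \frac{1}{6}} = - \frac{4662}{\frac{14029}{6}} = \left(-4662\right) \frac{6}{14029} = - \frac{27972}{14029}$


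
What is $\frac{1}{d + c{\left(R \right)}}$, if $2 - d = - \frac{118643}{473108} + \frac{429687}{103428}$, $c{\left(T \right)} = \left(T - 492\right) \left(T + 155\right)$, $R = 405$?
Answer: $- \frac{339809821}{16556181368846} \approx -2.0525 \cdot 10^{-5}$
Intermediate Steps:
$c{\left(T \right)} = \left(-492 + T\right) \left(155 + T\right)$
$d = - \frac{646889726}{339809821}$ ($d = 2 - \left(- \frac{118643}{473108} + \frac{429687}{103428}\right) = 2 - \left(\left(-118643\right) \frac{1}{473108} + 429687 \cdot \frac{1}{103428}\right) = 2 - \left(- \frac{118643}{473108} + \frac{47743}{11492}\right) = 2 - \frac{1326509368}{339809821} = - \frac{646889726}{339809821} \approx -1.9037$)
$\frac{1}{d + c{\left(R \right)}} = \frac{1}{- \frac{646889726}{339809821} - \left(212745 - 164025\right)} = \frac{1}{- \frac{646889726}{339809821} - 48720} = \frac{1}{- \frac{16556181368846}{339809821}} = - \frac{339809821}{16556181368846}$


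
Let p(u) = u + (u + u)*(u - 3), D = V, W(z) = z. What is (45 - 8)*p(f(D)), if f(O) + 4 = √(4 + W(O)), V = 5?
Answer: 259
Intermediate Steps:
D = 5
f(O) = -4 + √(4 + O)
p(u) = u + 2*u*(-3 + u) (p(u) = u + (2*u)*(-3 + u) = u + 2*u*(-3 + u))
(45 - 8)*p(f(D)) = (45 - 8)*((-4 + √(4 + 5))*(-5 + 2*(-4 + √(4 + 5)))) = 37*((-4 + √9)*(-5 + 2*(-4 + √9))) = 37*((-4 + 3)*(-5 + 2*(-4 + 3))) = 37*(-(-5 + 2*(-1))) = 37*(-(-5 - 2)) = 37*(-1*(-7)) = 37*7 = 259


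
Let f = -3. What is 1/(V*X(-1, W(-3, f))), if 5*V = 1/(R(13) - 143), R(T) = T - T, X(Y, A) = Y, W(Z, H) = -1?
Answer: 715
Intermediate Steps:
R(T) = 0
V = -1/715 (V = 1/(5*(0 - 143)) = (1/5)/(-143) = (1/5)*(-1/143) = -1/715 ≈ -0.0013986)
1/(V*X(-1, W(-3, f))) = 1/(-1/715*(-1)) = 1/(1/715) = 715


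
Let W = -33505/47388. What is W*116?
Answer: -971645/11847 ≈ -82.016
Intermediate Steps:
W = -33505/47388 (W = -33505*1/47388 = -33505/47388 ≈ -0.70704)
W*116 = -33505/47388*116 = -971645/11847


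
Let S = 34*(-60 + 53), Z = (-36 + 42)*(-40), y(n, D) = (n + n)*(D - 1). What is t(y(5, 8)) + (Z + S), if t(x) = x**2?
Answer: 4422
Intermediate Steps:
y(n, D) = 2*n*(-1 + D) (y(n, D) = (2*n)*(-1 + D) = 2*n*(-1 + D))
Z = -240 (Z = 6*(-40) = -240)
S = -238 (S = 34*(-7) = -238)
t(y(5, 8)) + (Z + S) = (2*5*(-1 + 8))**2 + (-240 - 238) = (2*5*7)**2 - 478 = 70**2 - 478 = 4900 - 478 = 4422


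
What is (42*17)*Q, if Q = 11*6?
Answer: 47124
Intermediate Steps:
Q = 66
(42*17)*Q = (42*17)*66 = 714*66 = 47124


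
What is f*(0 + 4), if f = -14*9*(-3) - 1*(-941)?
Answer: 5276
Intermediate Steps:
f = 1319 (f = -126*(-3) + 941 = 378 + 941 = 1319)
f*(0 + 4) = 1319*(0 + 4) = 1319*4 = 5276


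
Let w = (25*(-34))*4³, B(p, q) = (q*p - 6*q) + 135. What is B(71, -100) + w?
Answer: -60765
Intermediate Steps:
B(p, q) = 135 - 6*q + p*q (B(p, q) = (p*q - 6*q) + 135 = (-6*q + p*q) + 135 = 135 - 6*q + p*q)
w = -54400 (w = -850*64 = -54400)
B(71, -100) + w = (135 - 6*(-100) + 71*(-100)) - 54400 = (135 + 600 - 7100) - 54400 = -6365 - 54400 = -60765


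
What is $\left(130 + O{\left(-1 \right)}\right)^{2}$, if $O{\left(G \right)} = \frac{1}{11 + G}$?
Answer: $\frac{1692601}{100} \approx 16926.0$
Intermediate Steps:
$\left(130 + O{\left(-1 \right)}\right)^{2} = \left(130 + \frac{1}{11 - 1}\right)^{2} = \left(130 + \frac{1}{10}\right)^{2} = \left(\frac{1301}{10}\right)^{2} = \frac{1692601}{100}$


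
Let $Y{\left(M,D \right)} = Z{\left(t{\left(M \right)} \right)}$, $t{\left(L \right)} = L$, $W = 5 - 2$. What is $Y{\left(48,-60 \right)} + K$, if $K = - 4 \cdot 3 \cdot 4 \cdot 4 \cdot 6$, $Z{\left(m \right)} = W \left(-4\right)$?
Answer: $-1164$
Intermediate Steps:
$W = 3$
$Z{\left(m \right)} = -12$ ($Z{\left(m \right)} = 3 \left(-4\right) = -12$)
$Y{\left(M,D \right)} = -12$
$K = -1152$ ($K = - 4 \cdot 12 \cdot 4 \cdot 6 = \left(-4\right) 48 \cdot 6 = \left(-192\right) 6 = -1152$)
$Y{\left(48,-60 \right)} + K = -12 - 1152 = -1164$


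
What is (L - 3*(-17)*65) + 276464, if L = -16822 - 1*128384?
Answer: 134573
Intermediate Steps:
L = -145206 (L = -16822 - 128384 = -145206)
(L - 3*(-17)*65) + 276464 = (-145206 - 3*(-17)*65) + 276464 = (-145206 + 51*65) + 276464 = (-145206 + 3315) + 276464 = -141891 + 276464 = 134573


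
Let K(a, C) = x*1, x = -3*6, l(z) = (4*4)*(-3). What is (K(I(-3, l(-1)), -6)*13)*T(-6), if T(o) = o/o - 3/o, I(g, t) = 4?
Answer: -351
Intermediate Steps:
l(z) = -48 (l(z) = 16*(-3) = -48)
x = -18
T(o) = 1 - 3/o
K(a, C) = -18 (K(a, C) = -18*1 = -18)
(K(I(-3, l(-1)), -6)*13)*T(-6) = (-18*13)*((-3 - 6)/(-6)) = -(-39)*(-9) = -234*3/2 = -351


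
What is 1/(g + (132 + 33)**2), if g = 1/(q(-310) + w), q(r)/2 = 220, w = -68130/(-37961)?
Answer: 16770970/456589696211 ≈ 3.6731e-5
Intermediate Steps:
w = 68130/37961 (w = -68130*(-1/37961) = 68130/37961 ≈ 1.7947)
q(r) = 440 (q(r) = 2*220 = 440)
g = 37961/16770970 (g = 1/(440 + 68130/37961) = 1/(16770970/37961) = 37961/16770970 ≈ 0.0022635)
1/(g + (132 + 33)**2) = 1/(37961/16770970 + (132 + 33)**2) = 1/(37961/16770970 + 165**2) = 1/(37961/16770970 + 27225) = 1/(456589696211/16770970) = 16770970/456589696211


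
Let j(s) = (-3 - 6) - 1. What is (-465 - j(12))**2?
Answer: 207025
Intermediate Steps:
j(s) = -10 (j(s) = -9 - 1 = -10)
(-465 - j(12))**2 = (-465 - 1*(-10))**2 = (-465 + 10)**2 = (-455)**2 = 207025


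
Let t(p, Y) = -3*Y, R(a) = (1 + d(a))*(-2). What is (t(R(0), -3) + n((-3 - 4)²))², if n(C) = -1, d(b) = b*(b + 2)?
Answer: 64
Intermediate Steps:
d(b) = b*(2 + b)
R(a) = -2 - 2*a*(2 + a) (R(a) = (1 + a*(2 + a))*(-2) = -2 - 2*a*(2 + a))
(t(R(0), -3) + n((-3 - 4)²))² = (-3*(-3) - 1)² = (9 - 1)² = 8² = 64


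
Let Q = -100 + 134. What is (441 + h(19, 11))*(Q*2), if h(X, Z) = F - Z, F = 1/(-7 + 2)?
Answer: 146132/5 ≈ 29226.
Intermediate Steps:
Q = 34
F = -1/5 (F = 1/(-5) = -1/5 ≈ -0.20000)
h(X, Z) = -1/5 - Z
(441 + h(19, 11))*(Q*2) = (441 + (-1/5 - 1*11))*(34*2) = (441 + (-1/5 - 11))*68 = (441 - 56/5)*68 = (2149/5)*68 = 146132/5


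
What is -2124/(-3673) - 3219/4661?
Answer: -1923423/17119853 ≈ -0.11235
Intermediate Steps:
-2124/(-3673) - 3219/4661 = -2124*(-1/3673) - 3219*1/4661 = 2124/3673 - 3219/4661 = -1923423/17119853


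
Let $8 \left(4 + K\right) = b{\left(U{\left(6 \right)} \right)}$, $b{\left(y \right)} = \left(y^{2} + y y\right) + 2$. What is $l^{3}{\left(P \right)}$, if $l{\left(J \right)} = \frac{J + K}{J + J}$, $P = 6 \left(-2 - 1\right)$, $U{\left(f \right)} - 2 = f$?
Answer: $\frac{12167}{2985984} \approx 0.0040747$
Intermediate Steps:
$U{\left(f \right)} = 2 + f$
$b{\left(y \right)} = 2 + 2 y^{2}$ ($b{\left(y \right)} = \left(y^{2} + y^{2}\right) + 2 = 2 y^{2} + 2 = 2 + 2 y^{2}$)
$K = \frac{49}{4}$ ($K = -4 + \frac{2 + 2 \left(2 + 6\right)^{2}}{8} = -4 + \frac{2 + 2 \cdot 8^{2}}{8} = -4 + \frac{2 + 2 \cdot 64}{8} = -4 + \frac{2 + 128}{8} = -4 + \frac{1}{8} \cdot 130 = -4 + \frac{65}{4} = \frac{49}{4} \approx 12.25$)
$P = -18$ ($P = 6 \left(-3\right) = -18$)
$l{\left(J \right)} = \frac{\frac{49}{4} + J}{2 J}$ ($l{\left(J \right)} = \frac{J + \frac{49}{4}}{J + J} = \frac{\frac{49}{4} + J}{2 J}$)
$l^{3}{\left(P \right)} = \left(\frac{49 + 4 \left(-18\right)}{8 \left(-18\right)}\right)^{3} = \left(\frac{1}{8} \left(- \frac{1}{18}\right) \left(49 - 72\right)\right)^{3} = \left(\frac{1}{8} \left(- \frac{1}{18}\right) \left(-23\right)\right)^{3} = \left(\frac{23}{144}\right)^{3} = \frac{12167}{2985984}$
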